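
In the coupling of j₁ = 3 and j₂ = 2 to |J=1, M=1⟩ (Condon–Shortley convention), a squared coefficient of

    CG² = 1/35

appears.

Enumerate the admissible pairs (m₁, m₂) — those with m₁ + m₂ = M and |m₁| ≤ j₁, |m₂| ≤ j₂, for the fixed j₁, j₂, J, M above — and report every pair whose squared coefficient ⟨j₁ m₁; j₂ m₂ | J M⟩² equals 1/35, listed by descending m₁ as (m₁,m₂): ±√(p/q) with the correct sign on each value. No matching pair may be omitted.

(-1,2): +√(1/35)

Admissible pairs with m₁+m₂ = M = 1: (-1,2), (0,1), (1,0), (2,-1), (3,-2)
  (m₁,m₂)=(3,-2): CG² = 3/7, CG = +√(3/7)
  (m₁,m₂)=(2,-1): CG² = 2/7, CG = −√(2/7)
  (m₁,m₂)=(1,0): CG² = 6/35, CG = +√(6/35)
  (m₁,m₂)=(0,1): CG² = 3/35, CG = −√(3/35)
  (m₁,m₂)=(-1,2): CG² = 1/35, CG = +√(1/35)   ← matches the target
Pairs with CG² = 1/35: (-1,2): +√(1/35)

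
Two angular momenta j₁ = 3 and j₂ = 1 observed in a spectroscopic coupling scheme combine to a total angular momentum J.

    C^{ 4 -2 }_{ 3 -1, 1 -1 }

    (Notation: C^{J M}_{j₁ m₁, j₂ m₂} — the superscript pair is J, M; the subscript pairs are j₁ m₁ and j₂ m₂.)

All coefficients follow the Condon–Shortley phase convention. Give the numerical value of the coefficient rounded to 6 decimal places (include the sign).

+√(15/28) = +0.731925

triangle: 0!*6!*2!/9! = 1440/362880
(j±m)!: 2!*4!*0!*2!*2!*6! = 138240
prefactor² = (2J+1)*Δ*N² = 34560/7
  k=0: +1/(0!*0!*4!*0!*2!*2!) = 1/96
Σ = 1/96  ⇒  CG² = 34560/7*(1/96)² = 15/28
CG = +√(15/28) = +0.731925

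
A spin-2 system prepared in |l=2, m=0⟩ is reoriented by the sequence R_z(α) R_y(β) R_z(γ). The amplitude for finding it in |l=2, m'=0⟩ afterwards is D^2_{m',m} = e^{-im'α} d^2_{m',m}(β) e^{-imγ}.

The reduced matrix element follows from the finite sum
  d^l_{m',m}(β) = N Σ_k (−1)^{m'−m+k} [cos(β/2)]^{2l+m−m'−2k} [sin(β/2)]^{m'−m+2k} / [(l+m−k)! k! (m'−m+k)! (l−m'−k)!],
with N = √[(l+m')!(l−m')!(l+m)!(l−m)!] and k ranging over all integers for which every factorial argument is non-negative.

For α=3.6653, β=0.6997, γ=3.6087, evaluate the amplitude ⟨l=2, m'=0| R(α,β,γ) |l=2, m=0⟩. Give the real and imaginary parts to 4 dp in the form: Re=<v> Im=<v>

First d^2_{0,0}(β=0.6997), then the phase factors e^{-i(0)α} and e^{-i(0)γ}:
Half-angle: c=0.939424, s=0.342757. N=√(2·2·2·2)=4.000000
k∈{0,1,2} keeps every argument non-negative
  k=0: (−1)^0·4.0000/(4)·0.9394^4·0.3428^0 = +0.778838
  k=1: (−1)^1·4.0000/(1)·0.9394^2·0.3428^2 = -0.414721
  k=2: (−1)^2·4.0000/(4)·0.9394^0·0.3428^4 = +0.013802
d^2_{0,0}(0.6997) = +0.778838 -0.414721 +0.013802 = +0.377919
Attach z-rotation phases: D = e^{-i(0)(3.6653)}·(+0.377919)·e^{-i(0)(3.6087)} = +0.377919+0.000000i

Re=0.3779 Im=0.0000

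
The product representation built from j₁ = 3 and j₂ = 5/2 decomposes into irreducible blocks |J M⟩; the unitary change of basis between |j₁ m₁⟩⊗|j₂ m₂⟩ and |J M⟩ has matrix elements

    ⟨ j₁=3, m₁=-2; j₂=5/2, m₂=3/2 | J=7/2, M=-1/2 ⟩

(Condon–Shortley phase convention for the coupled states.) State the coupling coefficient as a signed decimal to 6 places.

√[8·2!4!3!/10! · 1!5!4!1!3!4!] = √(9216/35)
  +(−1)^1/∏(1,1,4,3,0,0)! = -1/144  (running -1/144)
  +(−1)^2/∏(2,0,3,2,1,1)! = 1/24  (running 5/144)
⟨..|..⟩ = √(9216/35)·(5/144) = +0.563436

+0.563436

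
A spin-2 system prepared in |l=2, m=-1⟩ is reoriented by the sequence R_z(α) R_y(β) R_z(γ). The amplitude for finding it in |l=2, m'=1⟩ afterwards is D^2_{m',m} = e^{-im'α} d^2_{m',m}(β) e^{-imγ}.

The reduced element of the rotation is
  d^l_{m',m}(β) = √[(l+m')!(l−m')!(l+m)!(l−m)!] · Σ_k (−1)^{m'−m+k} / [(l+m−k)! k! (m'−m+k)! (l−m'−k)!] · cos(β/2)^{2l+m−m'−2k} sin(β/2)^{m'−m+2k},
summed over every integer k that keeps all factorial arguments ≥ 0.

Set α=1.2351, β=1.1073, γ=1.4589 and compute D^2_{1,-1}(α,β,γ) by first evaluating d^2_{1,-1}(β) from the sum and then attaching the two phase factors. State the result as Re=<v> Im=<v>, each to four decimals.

Split into d^2_{1,-1}(β=1.1073) × two z-phases.
Half-angle: c=0.850611, s=0.525795. N=√(6·1·1·6)=6.000000
k: max(0,(-1)−(1))=0 … min(2+(-1),2−(1))=1
  k=0: (−1)^2·6.0000/(2)·0.8506^2·0.5258^2 = +0.600091
  k=1: (−1)^3·6.0000/(6)·0.8506^0·0.5258^4 = -0.076431
d^2_{1,-1}(1.1073) = +0.600091 -0.076431 = +0.523660
Attach z-rotation phases: D = e^{-i(1)(1.2351)}·(+0.523660)·e^{-i(-1)(1.4589)} = +0.510601+0.116219i

Re=0.5106 Im=0.1162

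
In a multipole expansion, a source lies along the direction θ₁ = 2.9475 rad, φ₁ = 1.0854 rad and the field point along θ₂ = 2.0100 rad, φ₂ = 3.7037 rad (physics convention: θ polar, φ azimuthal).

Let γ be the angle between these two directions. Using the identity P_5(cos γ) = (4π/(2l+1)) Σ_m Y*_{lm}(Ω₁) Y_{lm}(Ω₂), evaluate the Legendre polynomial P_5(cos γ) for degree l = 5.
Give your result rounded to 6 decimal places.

0.344558

Addition theorem: P_5(cos γ) = (4π/11) Σ_m Y*_{lm}(Ω₁) Y_{lm}(Ω₂), m = −5…5:
  term(m=-5) = 0.00003 - 0.00002j   from Y*(Ω₁)=0.00008 - 0.00009j, Y(Ω₂)=0.26660 + 0.09163j
  term(m=-4) = -0.00042 + 0.00072j   from Y*(Ω₁)=0.00072 + 0.00186j, Y(Ω₂)=0.26258 + 0.32628j
  term(m=-3) = -0.00000 - 0.00306j   from Y*(Ω₁)=-0.01890 - 0.00218j, Y(Ω₂)=0.01855 + 0.15983j
  term(m=-2) = -0.01580 - 0.02732j   from Y*(Ω₁)=0.06596 - 0.09642j, Y(Ω₂)=0.11666 - 0.24363j
  term(m=-1) = 0.09156 + 0.05283j   from Y*(Ω₁)=0.20139 + 0.38179j, Y(Ω₂)=0.20722 - 0.13052j
  term(m=+0) = 0.15085 + 0.00000j   from Y*(Ω₁)=-0.68898 + 0.00000j, Y(Ω₂)=-0.21895 + 0.00000j
  term(m=+1) = 0.09156 - 0.05283j   from Y*(Ω₁)=-0.20139 + 0.38179j, Y(Ω₂)=-0.20722 - 0.13052j
  term(m=+2) = -0.01580 + 0.02732j   from Y*(Ω₁)=0.06596 + 0.09642j, Y(Ω₂)=0.11666 + 0.24363j
  term(m=+3) = -0.00000 + 0.00306j   from Y*(Ω₁)=0.01890 - 0.00218j, Y(Ω₂)=-0.01855 + 0.15983j
  term(m=+4) = -0.00042 - 0.00072j   from Y*(Ω₁)=0.00072 - 0.00186j, Y(Ω₂)=0.26258 - 0.32628j
  term(m=+5) = 0.00003 + 0.00002j   from Y*(Ω₁)=-0.00008 - 0.00009j, Y(Ω₂)=-0.26660 + 0.09163j
Σ over m = 0.30161 - 0.00000j; ×(4π/11) → 0.34456 - 0.00000j. Real part: 0.344558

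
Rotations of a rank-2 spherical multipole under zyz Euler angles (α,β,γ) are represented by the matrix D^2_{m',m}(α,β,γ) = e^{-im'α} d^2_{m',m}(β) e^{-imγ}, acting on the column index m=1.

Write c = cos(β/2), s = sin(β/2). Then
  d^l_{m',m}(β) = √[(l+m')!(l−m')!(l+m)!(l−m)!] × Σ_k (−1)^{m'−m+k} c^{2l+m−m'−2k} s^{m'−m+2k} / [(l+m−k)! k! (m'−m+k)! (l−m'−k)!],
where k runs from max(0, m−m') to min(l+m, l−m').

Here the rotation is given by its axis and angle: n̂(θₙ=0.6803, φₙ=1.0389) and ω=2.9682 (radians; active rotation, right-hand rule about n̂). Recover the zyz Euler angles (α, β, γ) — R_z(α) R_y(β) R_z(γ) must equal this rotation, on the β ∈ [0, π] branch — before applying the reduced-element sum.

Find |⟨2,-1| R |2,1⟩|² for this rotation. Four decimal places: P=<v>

Axis–angle → zyz. n̂ = (sinθₙcosφₙ, sinθₙsinφₙ, cosθₙ) = (+0.319022, +0.542124, +0.777384), ω = 2.9682.
R = I cosω + sinω [n̂]ₓ + (1−cosω) n̂n̂ᵀ gives
  R = [-0.782981, +0.209188, +0.585817; +0.477424, -0.401615, +0.781519; +0.398757, +0.891598, +0.214585]
β = atan2(√(R₁₃²+R₂₃²), R₃₃) = 1.354529; α = atan2(R₂₃, R₁₃) mod 2π = 0.927559; γ = atan2(R₃₂, −R₃₁) mod 2π = 1.991352
First d^2_{-1,1}(β=1.3545), then the phase factors e^{-i(-1)α} and e^{-i(1)γ}:
With c≡cos(β/2)=0.779290 and s≡sin(β/2)=0.626664, N=[1·6·6·1]^{1/2}=6.000000
k: max(0,(1)−(-1))=2 … min(2+(1),2−(-1))=3
  k=2: (−1)^0·6.0000/(2)·0.7793^2·0.6267^2 = +0.715465
  k=3: (−1)^1·6.0000/(6)·0.7793^0·0.6267^4 = -0.154219
d^2_{-1,1}(1.3545) = +0.715465 -0.154219 = +0.561246
|D^2_{-1,1}|² = |d^2_{-1,1}(β)|² = (+0.561246)² = 0.314997 (the z-rotation phases have unit modulus)

P=0.3150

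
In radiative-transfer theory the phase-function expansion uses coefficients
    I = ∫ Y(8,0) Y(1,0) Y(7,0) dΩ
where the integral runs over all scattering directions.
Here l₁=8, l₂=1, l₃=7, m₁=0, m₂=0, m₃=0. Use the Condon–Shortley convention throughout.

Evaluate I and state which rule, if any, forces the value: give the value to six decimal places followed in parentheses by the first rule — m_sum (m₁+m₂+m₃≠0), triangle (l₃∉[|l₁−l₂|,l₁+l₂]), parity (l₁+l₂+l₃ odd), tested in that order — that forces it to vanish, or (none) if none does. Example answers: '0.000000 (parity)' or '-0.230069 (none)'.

Checks pass: Σm=0; 16 even; l₃=7∈[7,9].
(2·8+1)(2·1+1)(2·7+1) = 765
Δ: 2! 14! 0! / 17! → 1/2040
sum: t=1:−1/25401600 = -1/25401600
3j²(8 1 7; 0 0 0) = Δ·Π!·Σ² = 8/255  (sign +1)
(m-triple is (0,0,0) — same symbol as above.)
combine: 4πI² = 765·8/255·8/255 = 64/85
take √, sign +1: I = 0.24477981
No selection rule forces the value: the integral is nonzero (none).

0.244780 (none)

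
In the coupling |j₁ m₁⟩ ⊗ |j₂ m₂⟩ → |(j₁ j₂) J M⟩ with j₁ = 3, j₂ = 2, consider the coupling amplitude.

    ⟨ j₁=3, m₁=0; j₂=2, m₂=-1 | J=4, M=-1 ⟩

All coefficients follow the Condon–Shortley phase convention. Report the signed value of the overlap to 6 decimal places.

+√(3/14) = +0.462910

j₁+j₂−J=1  J+j₁−j₂=5  J−j₁+j₂=3  j₁+j₂+J+1=10
(j₁±m₁, j₂±m₂, J±M) = (3,3,1,3,3,5)
P² = 1944/7
sum k=0..1:
  [0] +1/24 = 1/24
  [1] −1/72 = -1/72
S = 1/36
C² = P²·S² = 3/14 ; C = +0.462910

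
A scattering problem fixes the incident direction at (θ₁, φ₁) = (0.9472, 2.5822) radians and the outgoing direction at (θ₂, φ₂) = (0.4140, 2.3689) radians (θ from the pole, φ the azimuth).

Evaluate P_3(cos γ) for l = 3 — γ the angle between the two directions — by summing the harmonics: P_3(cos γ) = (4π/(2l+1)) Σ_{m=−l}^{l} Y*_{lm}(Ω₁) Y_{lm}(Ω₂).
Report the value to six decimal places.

Summing Y*_{l m}(θ₁,φ₁)·Y_{l m}(θ₂,φ₂) over m ∈ [−3, 3]; prefactor 4π/(2·3+1) = 1.795196:
  [-3]  conj(Y_{3,-3})(Ω₁) = (0.023921, 0.221912) ; Y_{3,-3}(Ω₂) = (0.018460, -0.019923) ; Δ = (0.004863, 0.003620)
  [-2]  conj(Y_{3,-2})(Ω₁) = (0.171777, -0.353787) ; Y_{3,-2}(Ω₂) = (0.003847, 0.151362) ; Δ = (0.054211, 0.024639)
  [-1]  conj(Y_{3,-1})(Ω₁) = (-0.156775, 0.098157) ; Y_{3,-1}(Ω₂) = (-0.297037, -0.289583) ; Δ = (0.074993, 0.016243)
  [+0]  conj(Y_{3,0})(Ω₁) = (-0.282198, -0.000000) ; Y_{3,0}(Ω₂) = (0.406863, 0.000000) ; Δ = (-0.114816, -0.000000)
  [+1]  conj(Y_{3,1})(Ω₁) = (0.156775, 0.098157) ; Y_{3,1}(Ω₂) = (0.297037, -0.289583) ; Δ = (0.074993, -0.016243)
  [+2]  conj(Y_{3,2})(Ω₁) = (0.171777, 0.353787) ; Y_{3,2}(Ω₂) = (0.003847, -0.151362) ; Δ = (0.054211, -0.024639)
  [+3]  conj(Y_{3,3})(Ω₁) = (-0.023921, 0.221912) ; Y_{3,3}(Ω₂) = (-0.018460, -0.019923) ; Δ = (0.004863, -0.003620)
Total Σ_m = (0.153317, 0.000000). Multiply by 1.795196: (0.275234, 0.000000). P_3(cos γ) = 0.275234

0.275234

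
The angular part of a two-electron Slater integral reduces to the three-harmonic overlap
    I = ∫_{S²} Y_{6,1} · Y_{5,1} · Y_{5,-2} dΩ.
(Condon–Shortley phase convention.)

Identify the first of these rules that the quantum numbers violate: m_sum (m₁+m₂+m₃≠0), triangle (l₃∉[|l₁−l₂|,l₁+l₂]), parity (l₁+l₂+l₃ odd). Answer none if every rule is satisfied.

m₁+m₂+m₃ = 1 + 1 − 2 = 0  ✓
triangle: |6−5|=1 ≤ l₃=5 ≤ 6+5=11  ✓
parity: l₁+l₂+l₃ = 16 is even  ✓

none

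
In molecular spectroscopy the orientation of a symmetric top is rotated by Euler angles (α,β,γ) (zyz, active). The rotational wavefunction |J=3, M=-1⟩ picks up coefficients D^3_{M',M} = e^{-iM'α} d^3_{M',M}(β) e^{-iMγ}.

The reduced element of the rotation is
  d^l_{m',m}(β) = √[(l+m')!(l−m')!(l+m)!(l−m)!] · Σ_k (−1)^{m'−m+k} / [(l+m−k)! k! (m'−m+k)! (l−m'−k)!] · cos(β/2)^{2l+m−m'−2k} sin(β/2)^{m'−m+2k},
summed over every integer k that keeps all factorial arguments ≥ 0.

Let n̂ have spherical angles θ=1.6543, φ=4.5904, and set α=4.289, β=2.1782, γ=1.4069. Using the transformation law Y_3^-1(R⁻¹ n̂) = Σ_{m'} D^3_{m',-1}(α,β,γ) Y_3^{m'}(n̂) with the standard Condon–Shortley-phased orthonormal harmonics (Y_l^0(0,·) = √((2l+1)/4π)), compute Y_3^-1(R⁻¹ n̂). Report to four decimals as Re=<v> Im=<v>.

Re=0.1688 Im=-0.4067

Need the full column D^3_{m',-1} for m'=−3..3 at α=4.2890, β=2.1782, γ=1.4069.
cos(β/2)=0.463283, sin(β/2)=0.886210
d^3_{-3,-1}: single k=2 term ⇒ +0.140122;  D = -0.019100+0.138814i
d^3_{-2,-1}: k∈[1..2] ⇒ +0.059809 -0.437703 = -0.377894;  D = +0.320148+0.200771i
d^3_{-1,-1}: k∈[0..2] ⇒ +0.009887 -0.289434 +0.794313 = +0.514766;  D = +0.428516-0.285233i
d^3_{0,-1}: k∈[0..2] ⇒ -0.065518 +0.719220 -0.877245 = -0.223543;  D = -0.036474-0.220548i
d^3_{1,-1}: k∈[0..2] ⇒ +0.217076 -1.059083 +0.484419 = -0.357589;  D = +0.345617+0.091754i
d^3_{2,-1}: k∈[0..1] ⇒ -0.437703 +0.800812 = +0.363109;  D = +0.229133-0.281684i
d^3_{3,-1}: single k=0 term ⇒ +0.512727;  D = +0.229701+0.458395i
Y_3^{m'}(θ=1.6543,φ=4.5904) and Σ D·Y over m':
  (-0.0191+0.1388i)·(+0.1477-0.3855i)  (+0.3201+0.2008i)·(+0.0821+0.0204i)  (+0.4285-0.2852i)·(+0.0378-0.3085i)  (-0.0365-0.2205i)·(+0.0923+0.0000i)  (+0.3456+0.0918i)·(-0.0378-0.3085i)  (+0.2291-0.2817i)·(+0.0821-0.0204i)  (+0.2297+0.4584i)·(-0.1477-0.3855i)
Y_3^-1(R⁻¹ n̂) = +0.168812-0.406665i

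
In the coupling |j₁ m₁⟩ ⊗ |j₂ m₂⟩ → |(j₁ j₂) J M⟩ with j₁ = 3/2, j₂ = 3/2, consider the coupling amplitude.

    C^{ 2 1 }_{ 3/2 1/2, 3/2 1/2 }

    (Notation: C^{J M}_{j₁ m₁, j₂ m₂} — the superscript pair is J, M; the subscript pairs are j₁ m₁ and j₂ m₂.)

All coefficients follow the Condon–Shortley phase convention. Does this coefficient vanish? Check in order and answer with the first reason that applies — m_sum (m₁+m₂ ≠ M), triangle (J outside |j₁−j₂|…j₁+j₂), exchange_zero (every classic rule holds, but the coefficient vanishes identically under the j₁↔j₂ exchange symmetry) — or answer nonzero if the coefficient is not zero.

m-sum: m₁+m₂ = 1/2+1/2 = 1, M = 1  ✓
triangle: |j₁−j₂| = 0 ≤ J = 2 ≤ j₁+j₂ = 3  ✓
exchange: j₁=j₂ and m₁=m₂, and (−1)^(j₁+j₂−J) = (−1)^1 = −1 forces ⟨j₁m₁;j₂m₂|JM⟩ = −⟨j₂m₂;j₁m₁|JM⟩ = −⟨j₁m₁;j₂m₂|JM⟩ ⇒ the coefficient vanishes identically
Racah sum check: Σ_k collapses to 0 ⇒ CG = 0

exchange_zero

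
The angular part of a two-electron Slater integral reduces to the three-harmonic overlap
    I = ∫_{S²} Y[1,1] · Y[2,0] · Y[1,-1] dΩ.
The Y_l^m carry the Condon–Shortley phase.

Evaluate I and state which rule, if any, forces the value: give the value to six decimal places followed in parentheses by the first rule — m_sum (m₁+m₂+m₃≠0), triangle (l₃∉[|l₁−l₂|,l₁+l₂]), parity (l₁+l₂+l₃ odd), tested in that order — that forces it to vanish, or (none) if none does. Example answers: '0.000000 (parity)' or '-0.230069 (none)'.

Rules hold: Σm=0, L=4 even, 1≤1≤3.
N = 3·5·3 = 45
Δ = 2!·0!·2!/5! = 1/30
Racah Σ t=1..1: t=1:−1/1 = -1/1
⇒ 3j(1 2 1; 0 0 0)² = 2/15, sgn +1
Racah Σ t=0..0: t=0:+1/4 = 1/4
⇒ 3j(1 2 1; 1 0 -1)² = 1/30, sgn +1
4πI² = N·(3j₀)²·(3jₘ)² = 1/5
I = +1·√(0.2/4π) = 0.12615663
No selection rule forces the value: the integral is nonzero (none).

0.126157 (none)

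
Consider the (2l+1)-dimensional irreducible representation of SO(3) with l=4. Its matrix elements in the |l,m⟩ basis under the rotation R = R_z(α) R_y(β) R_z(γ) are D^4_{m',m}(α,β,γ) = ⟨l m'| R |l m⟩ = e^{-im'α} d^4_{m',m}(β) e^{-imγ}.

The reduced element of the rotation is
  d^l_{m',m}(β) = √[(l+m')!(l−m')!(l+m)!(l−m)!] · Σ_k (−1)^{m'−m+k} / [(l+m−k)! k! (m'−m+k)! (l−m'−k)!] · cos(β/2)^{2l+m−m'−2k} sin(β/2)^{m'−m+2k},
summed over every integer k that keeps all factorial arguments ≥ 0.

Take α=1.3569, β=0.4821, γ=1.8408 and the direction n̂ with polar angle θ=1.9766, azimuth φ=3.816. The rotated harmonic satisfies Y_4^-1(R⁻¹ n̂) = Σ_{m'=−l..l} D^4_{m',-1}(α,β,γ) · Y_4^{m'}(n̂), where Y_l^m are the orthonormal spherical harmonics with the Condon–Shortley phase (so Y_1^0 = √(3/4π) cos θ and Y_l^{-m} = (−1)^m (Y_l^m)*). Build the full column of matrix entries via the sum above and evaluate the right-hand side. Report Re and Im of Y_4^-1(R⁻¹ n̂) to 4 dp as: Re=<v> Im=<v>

Re=-0.0524 Im=0.0215

Need the full column D^4_{m',-1} for m'=−4..4 at α=1.3569, β=0.4821, γ=1.8408.
cos(β/2)=0.971088, sin(β/2)=0.238722
d^4_{-4,-1}: single k=3 term ⇒ +0.087916;  D = +0.048590+0.073268i
d^4_{-3,-1}: k∈[2..3] ⇒ +0.379322 -0.038205 = +0.341116;  D = +0.317824-0.123889i
d^4_{-2,-1}: k∈[1..3] ⇒ +0.824782 -0.249217 +0.010041 = +0.585605;  D = -0.092019-0.578330i
d^4_{-1,-1}: k∈[0..3] ⇒ +0.790803 -0.716851 +0.086642 -0.001745 = +0.158849;  D = -0.158599-0.008908i
d^4_{0,-1}: k∈[0..3] ⇒ -0.869396 +0.315238 -0.019051 +0.000192 = -0.573017;  D = +0.152844-0.552257i
d^4_{1,-1}: k∈[0..3] ⇒ +0.477900 -0.086642 +0.002618 -0.000011 = +0.393866;  D = +0.348645+0.183240i
d^4_{2,-1}: k∈[0..2] ⇒ -0.166145 +0.015061 -0.000182 = -0.151266;  D = -0.097193+0.115909i
d^4_{3,-1}: k∈[0..1] ⇒ +0.038205 -0.001385 = +0.036820;  D = -0.022549-0.029108i
d^4_{4,-1}: single k=0 term ⇒ -0.005313;  D = +0.004795-0.002288i
Y_4^{m'}(θ=1.9766,φ=3.816) and Σ D·Y over m':
  (+0.0486+0.0733i)·(-0.2848-0.1355i)  (+0.3178-0.1239i)·(-0.1675-0.3447i)  (-0.0920-0.5783i)·(+0.0056-0.0250i)  (-0.1586-0.0089i)·(-0.2559+0.2046i)  (+0.1528-0.5523i)·(-0.0873+0.0000i)  (+0.3486+0.1832i)·(+0.2559+0.2046i)  (-0.0972+0.1159i)·(+0.0056+0.0250i)  (-0.0225-0.0291i)·(+0.1675-0.3447i)  (+0.0048-0.0023i)·(-0.2848+0.1355i)
Y_4^-1(R⁻¹ n̂) = -0.052376+0.021459i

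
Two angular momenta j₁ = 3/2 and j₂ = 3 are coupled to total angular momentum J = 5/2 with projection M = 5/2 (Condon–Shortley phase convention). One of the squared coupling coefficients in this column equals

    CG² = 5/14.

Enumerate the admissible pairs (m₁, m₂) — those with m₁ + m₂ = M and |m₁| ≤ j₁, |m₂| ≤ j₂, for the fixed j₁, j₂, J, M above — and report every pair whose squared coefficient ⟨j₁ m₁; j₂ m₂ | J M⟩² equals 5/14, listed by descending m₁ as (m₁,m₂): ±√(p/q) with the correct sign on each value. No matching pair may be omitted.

(1/2,2): −√(5/14)

Admissible pairs with m₁+m₂ = M = 5/2: (-1/2,3), (1/2,2), (3/2,1)
  (m₁,m₂)=(3/2,1): CG² = 3/28, CG = +√(3/28)
  (m₁,m₂)=(1/2,2): CG² = 5/14, CG = −√(5/14)   ← matches the target
  (m₁,m₂)=(-1/2,3): CG² = 15/28, CG = +√(15/28)
Pairs with CG² = 5/14: (1/2,2): −√(5/14)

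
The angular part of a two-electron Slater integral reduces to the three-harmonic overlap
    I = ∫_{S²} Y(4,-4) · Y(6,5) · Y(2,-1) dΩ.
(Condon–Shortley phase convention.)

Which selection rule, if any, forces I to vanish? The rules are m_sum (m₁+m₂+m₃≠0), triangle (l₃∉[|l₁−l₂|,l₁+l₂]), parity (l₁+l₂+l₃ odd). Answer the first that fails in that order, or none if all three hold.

none

Σmᵢ = 0  ✓
l₃∈[|l₁−l₂|,l₁+l₂]=[2,10], have l₃=2  ✓
Σlᵢ = 12 ⇒ even  ✓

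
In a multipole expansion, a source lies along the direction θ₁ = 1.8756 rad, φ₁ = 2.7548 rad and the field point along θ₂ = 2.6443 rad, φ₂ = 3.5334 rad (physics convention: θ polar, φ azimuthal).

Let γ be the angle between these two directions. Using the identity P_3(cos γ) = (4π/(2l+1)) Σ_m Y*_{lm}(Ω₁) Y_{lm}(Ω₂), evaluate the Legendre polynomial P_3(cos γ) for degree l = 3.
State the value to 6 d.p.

Addition theorem: P_3(cos γ) = (4π/7) Σ_m Y*_{lm}(Ω₁) Y_{lm}(Ω₂), m = −3…3:
  term(m=-3) = -0.011360-0.011833i   from Y*(Ω₁)=-0.144494+0.332073i, Y(Ω₂)=-0.017446+0.041801i
  term(m=-2) = +0.000776-0.057041i   from Y*(Ω₁)=-0.199657+0.194995i, Y(Ω₂)=-0.144796+0.144280i
  term(m=-1) = -0.053232+0.052513i   from Y*(Ω₁)=+0.156939-0.063923i, Y(Ω₂)=-0.407822+0.168500i
  term(m=+0) = -0.080740+0.000000i   from Y*(Ω₁)=+0.285545-0.000000i, Y(Ω₂)=-0.282757+0.000000i
  term(m=+1) = -0.053232-0.052513i   from Y*(Ω₁)=-0.156939-0.063923i, Y(Ω₂)=+0.407822+0.168500i
  term(m=+2) = +0.000776+0.057041i   from Y*(Ω₁)=-0.199657-0.194995i, Y(Ω₂)=-0.144796-0.144280i
  term(m=+3) = -0.011360+0.011833i   from Y*(Ω₁)=+0.144494+0.332073i, Y(Ω₂)=+0.017446+0.041801i
Total Σ_m = -0.208374-0.000000i. Multiply by 1.795196: -0.374071-0.000000i. P_3(cos γ) = -0.374071

-0.374071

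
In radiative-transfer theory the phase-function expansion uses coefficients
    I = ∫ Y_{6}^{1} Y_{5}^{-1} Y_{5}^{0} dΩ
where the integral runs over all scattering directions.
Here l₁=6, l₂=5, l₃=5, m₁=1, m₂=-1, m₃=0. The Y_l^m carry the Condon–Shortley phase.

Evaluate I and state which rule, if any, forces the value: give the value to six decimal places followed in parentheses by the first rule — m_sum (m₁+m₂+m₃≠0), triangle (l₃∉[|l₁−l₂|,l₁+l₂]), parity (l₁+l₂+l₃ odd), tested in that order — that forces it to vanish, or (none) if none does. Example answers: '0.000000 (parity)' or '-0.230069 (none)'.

m-sum 0 ✓  L=16 even ✓  1≤5≤11 ✓
Π(2lᵢ+1) = 13×11×11 = 1573
triangle coeff Δ(6,5,5) = 1/28588560
Σ_t [1,5]: t=1:−1/345600 t=2:+1/13824 t=3:−1/5184 t=4:+1/13824 t=5:−1/345600 = -7/129600
(3j)²=80/7293 [(6 5 5; 0 0 0)], sign=+1
Σ_t [0,4]: t=0:+1/2073600 t=1:−1/34560 t=2:+1/6912 t=3:−1/10368 t=4:+1/138240 = 7/259200
(3j)²=28/7293 [(6 5 5; 1 -1 0)], sign=-1
⇒ 4πI² = 2240/33813
I = (-1)√(2240/33813/(4π)) = -0.07260679
No selection rule forces the value: the integral is nonzero (none).

-0.072607 (none)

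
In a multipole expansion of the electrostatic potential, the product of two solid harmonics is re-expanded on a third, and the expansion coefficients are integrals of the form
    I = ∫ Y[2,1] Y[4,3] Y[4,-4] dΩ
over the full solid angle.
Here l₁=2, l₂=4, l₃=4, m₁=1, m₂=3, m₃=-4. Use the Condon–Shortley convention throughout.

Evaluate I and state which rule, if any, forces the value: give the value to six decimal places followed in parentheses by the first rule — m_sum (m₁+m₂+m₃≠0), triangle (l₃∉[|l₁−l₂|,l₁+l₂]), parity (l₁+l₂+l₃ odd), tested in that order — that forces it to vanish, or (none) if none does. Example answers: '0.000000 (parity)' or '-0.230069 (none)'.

Checks pass: Σm=0; 10 even; l₃=4∈[2,6].
(2·2+1)(2·4+1)(2·4+1) = 405
Δ: 2! 2! 6! / 11! → 1/13860
sum: t=0:+1/192 t=1:−1/36 t=2:+1/192 = -5/288
3j²(2 4 4; 0 0 0) = Δ·Π!·Σ² = 20/693  (sign -1)
sum: t=1:−1/1440 = -1/1440
3j²(2 4 4; 1 3 -4) = Δ·Π!·Σ² = 7/165  (sign -1)
combine: 4πI² = 405·20/693·7/165 = 60/121
take √, sign +1: I = 0.19864517
No selection rule forces the value: the integral is nonzero (none).

0.198645 (none)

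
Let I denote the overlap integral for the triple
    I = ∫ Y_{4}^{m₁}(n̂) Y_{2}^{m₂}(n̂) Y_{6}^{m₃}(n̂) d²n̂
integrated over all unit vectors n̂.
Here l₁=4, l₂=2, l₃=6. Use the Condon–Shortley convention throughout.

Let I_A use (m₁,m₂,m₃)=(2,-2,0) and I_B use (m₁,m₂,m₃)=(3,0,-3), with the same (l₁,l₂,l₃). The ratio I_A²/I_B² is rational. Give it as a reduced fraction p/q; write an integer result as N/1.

5/36

Same 4,2,6: normalisation and zero-m 3j drop out of the ratio.
A: Δ: 0! 8! 4! / 13! → 1/6435; sum: t=0:+1/34560 = 1/34560; 3j²(4 2 6; 2 -2 0) = Δ·Π!·Σ² = 1/429  (sign +1)
B: Δ: 0! 8! 4! / 13! → 1/6435; sum: t=0:+1/20160 = 1/20160; 3j²(4 2 6; 3 0 -3) = Δ·Π!·Σ² = 12/715  (sign -1)
I_A²/I_B² = (1/429)/(12/715) = 5/36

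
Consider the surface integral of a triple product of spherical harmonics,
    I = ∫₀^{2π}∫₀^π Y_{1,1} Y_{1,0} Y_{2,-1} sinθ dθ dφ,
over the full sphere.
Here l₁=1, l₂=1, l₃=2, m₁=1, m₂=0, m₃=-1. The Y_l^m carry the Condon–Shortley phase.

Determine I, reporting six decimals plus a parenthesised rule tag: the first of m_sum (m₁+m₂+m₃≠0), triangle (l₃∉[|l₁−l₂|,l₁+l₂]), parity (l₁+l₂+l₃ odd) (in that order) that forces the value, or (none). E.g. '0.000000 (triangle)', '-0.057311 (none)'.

Checks pass: Σm=0; 4 even; l₃=2∈[0,2].
(2·1+1)(2·1+1)(2·2+1) = 45
Δ: 0! 2! 2! / 5! → 1/30
sum: t=0:+1/1 = 1/1
3j²(1 1 2; 0 0 0) = Δ·Π!·Σ² = 2/15  (sign +1)
sum: t=0:+1/2 = 1/2
3j²(1 1 2; 1 0 -1) = Δ·Π!·Σ² = 1/10  (sign -1)
combine: 4πI² = 45·2/15·1/10 = 3/5
take √, sign -1: I = -0.21850969
No selection rule forces the value: the integral is nonzero (none).

-0.218510 (none)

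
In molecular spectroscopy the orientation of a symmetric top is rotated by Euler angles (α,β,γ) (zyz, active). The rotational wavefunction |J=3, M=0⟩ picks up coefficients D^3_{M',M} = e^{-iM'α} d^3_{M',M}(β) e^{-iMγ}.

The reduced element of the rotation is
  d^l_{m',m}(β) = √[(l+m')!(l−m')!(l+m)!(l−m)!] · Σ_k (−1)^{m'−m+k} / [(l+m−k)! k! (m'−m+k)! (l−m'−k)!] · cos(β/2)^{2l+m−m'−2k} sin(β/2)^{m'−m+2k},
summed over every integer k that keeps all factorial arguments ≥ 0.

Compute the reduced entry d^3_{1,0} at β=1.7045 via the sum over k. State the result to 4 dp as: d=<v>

d^3_{1,0}(β=1.7045) via the finite sum:
Half-angle: c=0.658291, s=0.752763. N=√(24·2·6·6)=41.569219
k∈{0,1,2} keeps every argument non-negative
  k=0: (−1)^1·41.5692/(12)·0.6583^5·0.7528^1 = -0.322358
  k=1: (−1)^2·41.5692/(4)·0.6583^3·0.7528^3 = +1.264566
  k=2: (−1)^3·41.5692/(12)·0.6583^1·0.7528^5 = -0.551190
d^3_{1,0}(1.7045) = -0.322358 +1.264566 -0.551190 = +0.391017

d=0.3910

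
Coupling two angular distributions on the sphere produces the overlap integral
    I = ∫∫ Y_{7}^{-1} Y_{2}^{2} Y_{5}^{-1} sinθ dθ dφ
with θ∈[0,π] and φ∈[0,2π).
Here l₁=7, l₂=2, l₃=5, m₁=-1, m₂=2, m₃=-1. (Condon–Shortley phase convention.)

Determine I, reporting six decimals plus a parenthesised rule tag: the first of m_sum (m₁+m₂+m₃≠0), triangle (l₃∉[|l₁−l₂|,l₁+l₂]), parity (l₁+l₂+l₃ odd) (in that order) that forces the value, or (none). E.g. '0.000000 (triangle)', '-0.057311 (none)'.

Rules hold: Σm=0, L=14 even, 5≤5≤9.
N = 15·5·11 = 825
Δ = 4!·10!·0!/15! = 1/15015
Racah Σ t=2..2: t=2:+1/57600 = 1/57600
⇒ 3j(7 2 5; 0 0 0)² = 21/715, sgn -1
Racah Σ t=4..4: t=4:+1/414720 = 1/414720
⇒ 3j(7 2 5; -1 2 -1)² = 2/429, sgn +1
4πI² = N·(3j₀)²·(3jₘ)² = 210/1859
I = -1·√(0.112964/4π) = -0.09481237
No selection rule forces the value: the integral is nonzero (none).

-0.094812 (none)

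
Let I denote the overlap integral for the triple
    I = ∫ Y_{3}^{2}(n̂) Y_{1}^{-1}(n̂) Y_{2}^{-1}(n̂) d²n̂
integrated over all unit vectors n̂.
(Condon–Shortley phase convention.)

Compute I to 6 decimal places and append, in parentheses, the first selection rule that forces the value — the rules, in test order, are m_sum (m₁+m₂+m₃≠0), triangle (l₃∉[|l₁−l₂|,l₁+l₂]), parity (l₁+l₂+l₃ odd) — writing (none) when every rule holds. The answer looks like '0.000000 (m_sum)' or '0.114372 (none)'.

0.261169 (none)

m-sum 0 ✓  L=6 even ✓  2≤2≤4 ✓
Π(2lᵢ+1) = 7×3×5 = 105
triangle coeff Δ(3,1,2) = 1/105
Σ_t [1,1]: t=1:−1/4 = -1/4
(3j)²=3/35 [(3 1 2; 0 0 0)], sign=-1
Σ_t [0,0]: t=0:+1/12 = 1/12
(3j)²=2/21 [(3 1 2; 2 -1 -1)], sign=-1
⇒ 4πI² = 6/7
I = (+1)√(6/7/(4π)) = 0.26116903
No selection rule forces the value: the integral is nonzero (none).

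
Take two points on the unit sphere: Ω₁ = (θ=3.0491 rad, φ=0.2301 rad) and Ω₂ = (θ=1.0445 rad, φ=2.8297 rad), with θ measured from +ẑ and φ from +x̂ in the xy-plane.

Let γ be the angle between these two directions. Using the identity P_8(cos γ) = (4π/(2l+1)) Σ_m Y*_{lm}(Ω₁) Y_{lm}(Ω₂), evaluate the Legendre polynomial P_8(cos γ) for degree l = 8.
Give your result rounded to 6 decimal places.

0.127960

Summing Y*_{l m}(θ₁,φ₁)·Y_{l m}(θ₂,φ₂) over m ∈ [−8, 8]; prefactor 4π/(2·8+1) = 0.739198:
  m=-8: Y*=(-0.000000, 0.000000)  Y=(-0.128562, 0.097015)  product (-0.000000, -0.000000)
  m=-7: Y*=(0.000000, -0.000000)  Y=(0.215160, -0.306244)  product (-0.000000, -0.000000)
  m=-6: Y*=(0.000001, 0.000003)  Y=(-0.129716, 0.418507)  product (-0.000001, -0.000000)
  m=-5: Y*=(-0.000026, -0.000059)  Y=(-0.001757, -0.154996)  product (-0.000009, 0.000004)
  m=-4: Y*=(0.000583, 0.000766)  Y=(-0.085408, -0.254969)  product (0.000146, -0.000214)
  m=-3: Y*=(-0.008221, -0.006789)  Y=(0.181328, 0.246041)  product (0.000180, -0.003254)
  m=-2: Y*=(0.075238, 0.037295)  Y=(0.101655, 0.073155)  product (0.004920, 0.009295)
  m=-1: Y*=(-0.411334, -0.096354)  Y=(-0.315568, -0.101744)  product (0.120000, 0.072257)
  m=+0: Y*=(0.990720, -0.000000)  Y=(-0.078088, 0.000000)  product (-0.077363, 0.000000)
  m=+1: Y*=(0.411334, -0.096354)  Y=(0.315568, -0.101744)  product (0.120000, -0.072257)
  m=+2: Y*=(0.075238, -0.037295)  Y=(0.101655, -0.073155)  product (0.004920, -0.009295)
  m=+3: Y*=(0.008221, -0.006789)  Y=(-0.181328, 0.246041)  product (0.000180, 0.003254)
  m=+4: Y*=(0.000583, -0.000766)  Y=(-0.085408, 0.254969)  product (0.000146, 0.000214)
  m=+5: Y*=(0.000026, -0.000059)  Y=(0.001757, -0.154996)  product (-0.000009, -0.000004)
  m=+6: Y*=(0.000001, -0.000003)  Y=(-0.129716, -0.418507)  product (-0.000001, 0.000000)
  m=+7: Y*=(-0.000000, -0.000000)  Y=(-0.215160, -0.306244)  product (-0.000000, 0.000000)
  m=+8: Y*=(-0.000000, -0.000000)  Y=(-0.128562, -0.097015)  product (-0.000000, 0.000000)
Total Σ_m = (0.173107, 0.000000). Multiply by 0.739198: (0.127960, 0.000000). P_8(cos γ) = 0.127960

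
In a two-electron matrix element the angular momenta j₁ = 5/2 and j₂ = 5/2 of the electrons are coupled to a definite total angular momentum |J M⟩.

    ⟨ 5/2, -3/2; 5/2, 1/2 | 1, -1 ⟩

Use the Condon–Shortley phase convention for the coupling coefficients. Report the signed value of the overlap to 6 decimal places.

−√(8/35) ≈ -0.478091

√[3·4!1!1!/7! · 1!4!3!2!0!2!] = √(288/35)
  +(−1)^3/∏(3,1,1,0,0,1)! = -1/6  (running -1/6)
⟨..|..⟩ = √(288/35)·(-1/6) = -0.478091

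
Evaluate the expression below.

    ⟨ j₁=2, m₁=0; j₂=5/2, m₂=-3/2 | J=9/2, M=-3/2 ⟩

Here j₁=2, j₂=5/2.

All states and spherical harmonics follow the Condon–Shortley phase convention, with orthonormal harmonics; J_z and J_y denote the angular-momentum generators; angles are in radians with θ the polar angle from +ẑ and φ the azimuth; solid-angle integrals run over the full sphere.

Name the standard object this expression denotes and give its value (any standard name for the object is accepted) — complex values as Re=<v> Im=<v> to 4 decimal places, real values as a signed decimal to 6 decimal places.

This is a Clebsch–Gordan (vector-coupling) coefficient.
j₁+j₂−J=0  J+j₁−j₂=4  J−j₁+j₂=5  j₁+j₂+J+1=10
(j₁±m₁, j₂±m₂, J±M) = (2,2,1,4,3,6)
P² = 23040/7
sum k=0..0:
  [0] +1/96 = 1/96
S = 1/96
C² = P²·S² = 5/14 ; C = +0.597614

Clebsch–Gordan coefficient, +√(5/14) ≈ +0.597614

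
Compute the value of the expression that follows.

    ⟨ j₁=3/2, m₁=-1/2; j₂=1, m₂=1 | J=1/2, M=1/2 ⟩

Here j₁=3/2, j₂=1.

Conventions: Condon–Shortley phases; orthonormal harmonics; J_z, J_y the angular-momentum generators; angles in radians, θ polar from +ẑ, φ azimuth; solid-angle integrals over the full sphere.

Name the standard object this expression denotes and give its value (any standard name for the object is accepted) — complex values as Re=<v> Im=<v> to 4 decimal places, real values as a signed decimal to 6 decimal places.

This is a Clebsch–Gordan (vector-coupling) coefficient.
triangle: 2!*1!*0!/4! = 2/24
(j±m)!: 1!*2!*2!*0!*1!*0! = 4
prefactor² = (2J+1)*Δ*N² = 2/3
  k=2: +1/(2!*0!*0!*0!*1!*0!) = 1/2
Σ = 1/2  ⇒  CG² = 2/3*(1/2)² = 1/6
CG = +√(1/6) = +0.408248

Clebsch–Gordan coefficient, +√(1/6) ≈ +0.408248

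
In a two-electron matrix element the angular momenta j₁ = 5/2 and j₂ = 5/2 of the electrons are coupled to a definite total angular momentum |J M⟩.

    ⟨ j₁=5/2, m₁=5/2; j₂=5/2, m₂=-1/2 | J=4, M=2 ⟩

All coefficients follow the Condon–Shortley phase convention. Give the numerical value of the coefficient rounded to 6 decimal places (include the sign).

√[9·1!4!4!/10! · 5!0!2!3!6!2!] = √(20736/7)
  +(−1)^0/∏(0,1,0,2,4,2)! = 1/96  (running 1/96)
⟨..|..⟩ = √(20736/7)·(1/96) = +0.566947

+√(9/28) ≈ +0.566947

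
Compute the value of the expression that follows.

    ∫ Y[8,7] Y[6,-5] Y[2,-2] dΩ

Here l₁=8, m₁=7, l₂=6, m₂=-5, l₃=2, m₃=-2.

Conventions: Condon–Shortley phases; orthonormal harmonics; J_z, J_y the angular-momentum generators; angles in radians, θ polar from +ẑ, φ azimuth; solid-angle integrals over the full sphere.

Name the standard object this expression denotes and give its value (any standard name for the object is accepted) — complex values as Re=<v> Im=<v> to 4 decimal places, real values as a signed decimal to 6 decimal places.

This is a Gaunt coefficient — the integral of a triple product of spherical harmonics over the sphere.
m-sum 0 ✓  L=16 even ✓  2≤2≤14 ✓
Π(2lᵢ+1) = 17×13×5 = 1105
triangle coeff Δ(8,6,2) = 1/30940
Σ_t [6,6]: t=6:+1/2073600 = 1/2073600
(3j)²=28/1105 [(8 6 2; 0 0 0)], sign=+1
Σ_t [1,1]: t=1:−1/958003200 = -1/958003200
(3j)²=3/68 [(8 6 2; 7 -5 -2)], sign=-1
⇒ 4πI² = 21/17
I = (-1)√(21/17/(4π)) = -0.31353083

Gaunt coefficient, -0.313531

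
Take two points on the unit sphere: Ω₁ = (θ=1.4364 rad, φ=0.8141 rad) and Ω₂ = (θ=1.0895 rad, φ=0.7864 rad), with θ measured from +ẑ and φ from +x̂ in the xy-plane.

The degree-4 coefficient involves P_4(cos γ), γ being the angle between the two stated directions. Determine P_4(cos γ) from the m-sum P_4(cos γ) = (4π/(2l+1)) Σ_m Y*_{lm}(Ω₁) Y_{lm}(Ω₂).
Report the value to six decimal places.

Summing Y*_{l m}(θ₁,φ₁)·Y_{l m}(θ₂,φ₂) over m ∈ [−4, 4]; prefactor 4π/(2·4+1) = 1.396263:
  m=-4: (-0.423975, -0.048890) × (-0.273182, 0.001095) = (0.115876, 0.012892)  (running Σ = (0.115876, 0.012892))
  m=-3: (-0.124910, 0.105059) × (-0.286203, -0.284487) = (0.065638, 0.005467)  (running Σ = (0.181514, 0.018359))
  m=-2: (0.016479, -0.286757) × (-0.000263, -0.131448) = (-0.037698, -0.002091)  (running Σ = (0.143816, 0.016268))
  m=-1: (-0.123959, -0.131287) × (-0.205678, 0.206091) = (0.052553, 0.001456)  (running Σ = (0.196368, 0.017724))
  m=0: (0.261572, -0.000000) × (-0.192708, 0.000000) = (-0.050407, 0.000000)  (running Σ = (0.145961, 0.017724))
  m=1: (0.123959, -0.131287) × (0.205678, 0.206091) = (0.052553, -0.001456)  (running Σ = (0.198514, 0.016268))
  m=2: (0.016479, 0.286757) × (-0.000263, 0.131448) = (-0.037698, 0.002091)  (running Σ = (0.160816, 0.018359))
  m=3: (0.124910, 0.105059) × (0.286203, -0.284487) = (0.065638, -0.005467)  (running Σ = (0.226453, 0.012892))
  m=4: (-0.423975, 0.048890) × (-0.273182, -0.001095) = (0.115876, -0.012892)  (running Σ = (0.342329, 0.000000))
Σ over m = (0.342329, 0.000000); ×(4π/9) → (0.477982, 0.000000). Real part: 0.477982

0.477982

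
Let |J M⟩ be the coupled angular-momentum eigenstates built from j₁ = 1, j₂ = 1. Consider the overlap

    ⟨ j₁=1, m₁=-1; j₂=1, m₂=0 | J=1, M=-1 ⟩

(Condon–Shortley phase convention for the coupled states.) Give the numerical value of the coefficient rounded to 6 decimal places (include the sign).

-0.707107

triangle: 1!×1!×1!/4! = 1/24
(j±m)!: 0!×2!×1!×1!×0!×2! = 4
prefactor² = (2J+1)×Δ×N² = 1/2
  k=1: −1/(1!×0!×1!×0!×0!×1!) = -1
Σ = -1  ⇒  CG² = 1/2×(-1)² = 1/2
CG = −√(1/2) = -0.707107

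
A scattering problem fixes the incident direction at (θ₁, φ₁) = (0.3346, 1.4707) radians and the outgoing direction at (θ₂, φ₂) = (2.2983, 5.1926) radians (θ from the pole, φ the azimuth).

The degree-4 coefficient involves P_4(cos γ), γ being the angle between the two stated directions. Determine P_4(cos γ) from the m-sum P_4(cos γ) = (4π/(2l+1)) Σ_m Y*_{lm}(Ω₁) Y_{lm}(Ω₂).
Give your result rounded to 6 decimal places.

-0.119701

Expand P_4 via completeness: Σ_{m} conj(Y_{4,m}) at Ω₁ times Y_{4,m} at Ω₂ —
  m=-4: Y*=+0.004739-0.002006i  Y=-0.047214-0.129324i  product -0.000483-0.000518i
  m=-3: Y*=-0.012385-0.039995i  Y=+0.343799+0.045004i  product -0.002458-0.014308i
  m=-2: Y*=-0.185440+0.037628i  Y=-0.224121+0.320412i  product +0.029505-0.067850i
  m=-1: Y*=+0.047586+0.473811i  Y=-0.010381-0.019931i  product +0.008949-0.005867i
  m=+0: Y*=+0.433023-0.000000i  Y=-0.362002+0.000000i  product -0.156755+0.000000i
  m=+1: Y*=-0.047586+0.473811i  Y=+0.010381-0.019931i  product +0.008949+0.005867i
  m=+2: Y*=-0.185440-0.037628i  Y=-0.224121-0.320412i  product +0.029505+0.067850i
  m=+3: Y*=+0.012385-0.039995i  Y=-0.343799+0.045004i  product -0.002458+0.014308i
  m=+4: Y*=+0.004739+0.002006i  Y=-0.047214+0.129324i  product -0.000483+0.000518i
Accumulated sum -0.085729+0.000000i; after 4π/(2l+1) scaling, -0.119701+0.000000i ⇒ P_4 = -0.119701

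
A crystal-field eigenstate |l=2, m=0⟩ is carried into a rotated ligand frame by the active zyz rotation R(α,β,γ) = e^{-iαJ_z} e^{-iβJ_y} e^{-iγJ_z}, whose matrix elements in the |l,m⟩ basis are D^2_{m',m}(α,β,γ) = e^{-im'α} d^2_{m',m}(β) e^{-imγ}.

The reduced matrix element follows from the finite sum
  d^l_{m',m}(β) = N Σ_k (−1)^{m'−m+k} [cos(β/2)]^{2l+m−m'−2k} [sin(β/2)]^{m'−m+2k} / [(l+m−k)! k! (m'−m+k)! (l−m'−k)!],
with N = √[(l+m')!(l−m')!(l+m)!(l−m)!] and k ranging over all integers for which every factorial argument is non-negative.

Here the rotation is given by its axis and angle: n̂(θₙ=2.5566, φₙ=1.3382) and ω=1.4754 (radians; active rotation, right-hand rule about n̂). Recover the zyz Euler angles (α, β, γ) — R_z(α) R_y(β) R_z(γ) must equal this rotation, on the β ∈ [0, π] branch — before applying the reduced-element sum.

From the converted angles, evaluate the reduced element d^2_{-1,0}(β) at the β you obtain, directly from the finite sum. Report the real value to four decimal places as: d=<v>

d=0.6116

Axis–angle → zyz. n̂ = (sinθₙcosφₙ, sinθₙsinφₙ, cosθₙ) = (+0.127283, +0.537323, -0.833716), ω = 1.4754.
R = I cosω + sinω [n̂]ₓ + (1−cosω) n̂n̂ᵀ gives
  R = [+0.109910, +0.891803, +0.438870; -0.768048, +0.356467, -0.532009; -0.630890, -0.278600, +0.724127]
β = atan2(√(R₁₃²+R₂₃²), R₃₃) = 0.761029; α = atan2(R₂₃, R₁₃) mod 2π = 5.402147; γ = atan2(R₃₂, −R₃₁) mod 2π = 5.867340
d^2_{-1,0}(β=0.7610) via the finite sum:
c=cos(0.761029/2)=0.928474, s=sin(0.761029/2)=0.371398; N=√[1·6·2·2]=4.898979
The bounds max(0,m−m')=1 and min(l+m,l−m')=2 give 2 terms
  k=1: (−1)^0·4.8990/(2)·0.9285^3·0.3714^1 = +0.728156
  k=2: (−1)^1·4.8990/(2)·0.9285^1·0.3714^3 = -0.116511
d^2_{-1,0}(0.7610) = +0.728156 -0.116511 = +0.611645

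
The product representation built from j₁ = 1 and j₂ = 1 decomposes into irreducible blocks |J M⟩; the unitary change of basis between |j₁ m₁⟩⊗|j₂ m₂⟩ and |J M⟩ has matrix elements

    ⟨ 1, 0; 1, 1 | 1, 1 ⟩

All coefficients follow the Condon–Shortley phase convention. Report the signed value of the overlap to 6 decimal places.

-0.707107  (= −√(1/2))

j₁+j₂−J=1  J+j₁−j₂=1  J−j₁+j₂=1  j₁+j₂+J+1=4
(j₁±m₁, j₂±m₂, J±M) = (1,1,2,0,2,0)
P² = 1/2
sum k=1..1:
  [1] −1/1 = -1
S = -1
C² = P²·S² = 1/2 ; C = -0.707107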